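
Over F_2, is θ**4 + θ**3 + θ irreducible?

No

Write h(θ) = θ**4 + θ**3 + θ.
Check for roots in F_2: h(0) = 0 → root; h(1) = 1.
h(0) = 0, so (θ) divides h(θ); h is reducible.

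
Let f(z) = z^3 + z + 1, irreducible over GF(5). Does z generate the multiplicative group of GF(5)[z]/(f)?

No

|GF(5^3)^×| = 5^3 − 1 = 124. Prime factorization: 124 = 2^2·31.
f is primitive ⇔ z has order 124 in GF(5)[z]/(f), i.e. z^(124/q) ≠ 1 for each prime q | 124.
z^(62) mod f = 1
z^(4) mod f = 4z^2 + 4z.
Since z^(62) = 1, the order of z divides 62 < 124; not primitive.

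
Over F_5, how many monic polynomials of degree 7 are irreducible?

11160

By the necklace-counting formula, N_5(7) = (1/7) Σ_{d|7} μ(7/d)·5^d.
Divisors of 7: 1, 7; μ(7/d) for each: -1, 1.
Σ = − 5^1 + 5^7 = 78120.
N = 78120/7 = 11160.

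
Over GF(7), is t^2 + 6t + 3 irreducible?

Write g(t) = t^2 + 6t + 3.
Check for roots in GF(7): g(0) = 3; g(1) = 3; g(2) = 5; g(3) = 2; g(4) = 1; g(5) = 2; g(6) = 5.
No roots. A degree-2 polynomial over a field with no linear factor is irreducible.

Yes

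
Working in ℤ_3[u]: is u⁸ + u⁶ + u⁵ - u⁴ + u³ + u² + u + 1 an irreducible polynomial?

Write P(u) = u⁸ + u⁶ + u⁵ - u⁴ + u³ + u² + u + 1.
Check for roots in ℤ_3: P(0) = 1; P(1) = 0 → root; P(2) = 0 → root.
P(1) = 0, so (u − 1) divides P(u); P is reducible.

No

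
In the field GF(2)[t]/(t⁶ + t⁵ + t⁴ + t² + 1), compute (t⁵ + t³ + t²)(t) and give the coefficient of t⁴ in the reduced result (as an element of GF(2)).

0

Multiply in GF(2)[t]: (t⁵ + t³ + t²)·(t) = t⁶ + t⁴ + t³.
Reduce using t⁶ ≡ t⁵ + t⁴ + t² + 1 (mod t⁶ + t⁵ + t⁴ + t² + 1).
Reduced: t⁵ + t³ + t² + 1.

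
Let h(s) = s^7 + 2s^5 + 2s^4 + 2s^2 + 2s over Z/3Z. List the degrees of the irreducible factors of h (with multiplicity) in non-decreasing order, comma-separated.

Roots in Z/3Z: h(0) = 0 → root; h(1) = 0 → root; h(2) = 2.
Linear factors from roots: (s), (s + 2).
Complete factorization: h(s) = (s)·(s + 2)·(s^2 + 1)·(s^3 + s^2 + 2s + 1).
Factor degrees with multiplicity: 1 + 1 + 2 + 3 = 7.

1, 1, 2, 3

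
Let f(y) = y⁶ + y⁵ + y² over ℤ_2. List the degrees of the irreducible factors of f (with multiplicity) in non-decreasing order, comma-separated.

Roots in ℤ_2: f(0) = 0 → root; f(1) = 1.
Linear factors from roots: (y).
Complete factorization: f(y) = (y)^2·(y⁴ + y³ + 1).
Factor degrees with multiplicity: 1 + 1 + 4 = 6.

1, 1, 4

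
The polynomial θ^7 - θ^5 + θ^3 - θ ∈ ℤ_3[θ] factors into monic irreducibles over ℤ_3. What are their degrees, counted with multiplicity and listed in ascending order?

1, 1, 1, 2, 2

Write f(θ) = θ^7 - θ^5 + θ^3 - θ.
Roots in ℤ_3: f(0) = 0 → root; f(1) = 0 → root; f(2) = 0 → root.
Linear factors from roots: (θ), (θ - 1), (θ + 1).
Complete factorization: f(θ) = (θ)·(θ + 1)·(θ - 1)·(θ^2 + θ - 1)·(θ^2 - θ - 1).
Factor degrees with multiplicity: 1 + 1 + 1 + 2 + 2 = 7.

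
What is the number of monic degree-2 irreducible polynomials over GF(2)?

1

The number of monic irreducibles of degree 2 over GF(2) is (1/2)·Σ_{d∣2} μ(2/d) 2^d.
Divisors of 2: 1, 2; μ(2/d) for each: -1, 1.
Σ = − 2^1 + 2^2 = 2.
N = 2/2 = 1.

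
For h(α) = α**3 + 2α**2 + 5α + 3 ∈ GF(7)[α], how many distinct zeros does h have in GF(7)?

Evaluate at each of the 7 elements of GF(7):
h(0) = 3; h(1) = 4; h(2) = 1; h(3) = 0 → root; h(4) = 0 → root; h(5) = 0 → root; h(6) = 6.
Roots: {3, 4, 5}.

3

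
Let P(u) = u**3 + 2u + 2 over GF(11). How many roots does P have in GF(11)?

0

Evaluate at each of the 11 elements of GF(11):
P(0) = 2; P(1) = 5; P(2) = 3; P(3) = 2; P(4) = 8; P(5) = 5; P(6) = 10; P(7) = 7; P(8) = 2; P(9) = 1; P(10) = 10.
No element is a root.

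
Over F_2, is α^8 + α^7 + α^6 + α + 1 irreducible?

Write f(α) = α^8 + α^7 + α^6 + α + 1.
Check for roots in F_2: f(0) = 1; f(1) = 1.
No roots, so no linear factors.
Monic irreducibles of degree 2 over GF(2): α^2 + α + 1.
None of them divide f (all give nonzero remainder).
Monic irreducibles of degree 3 over GF(2): α^3 + α + 1, α^3 + α^2 + 1.
None of them divide f (all give nonzero remainder).
Monic irreducibles of degree 4 over GF(2): α^4 + α + 1, α^4 + α^3 + 1, α^4 + α^3 + α^2 + α + 1.
None of them divide f (all give nonzero remainder).
No irreducible factor of degree ≤ 4 exists, so f is irreducible over GF(2).

Yes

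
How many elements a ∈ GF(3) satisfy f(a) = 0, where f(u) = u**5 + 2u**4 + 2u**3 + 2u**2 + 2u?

Evaluate at each of the 3 elements of GF(3):
f(0) = 0 → root; f(1) = 0 → root; f(2) = 2.
Roots: {0, 1}.

2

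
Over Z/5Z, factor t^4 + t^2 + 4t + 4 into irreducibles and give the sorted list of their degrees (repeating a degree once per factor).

1, 1, 2

Write h(t) = t^4 + t^2 + 4t + 4.
Roots in Z/5Z: h(0) = 4; h(1) = 0 → root; h(2) = 2; h(3) = 1; h(4) = 2.
Linear factors from roots: (t + 4).
Complete factorization: h(t) = (t + 4)^2·(t^2 + 2t + 4).
Factor degrees with multiplicity: 1 + 1 + 2 = 4.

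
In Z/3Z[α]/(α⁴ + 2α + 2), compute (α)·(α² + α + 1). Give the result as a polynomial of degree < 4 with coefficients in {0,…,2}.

α^3 + α^2 + α

Multiply in Z/3Z[α]: (α)·(α² + α + 1) = α³ + α² + α.
Reduced: α³ + α² + α.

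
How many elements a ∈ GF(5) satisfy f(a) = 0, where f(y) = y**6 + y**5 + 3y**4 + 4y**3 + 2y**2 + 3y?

Evaluate at each of the 5 elements of GF(5):
f(0) = 0 → root; f(1) = 4; f(2) = 0 → root; f(3) = 0 → root; f(4) = 3.
Roots: {0, 2, 3}.

3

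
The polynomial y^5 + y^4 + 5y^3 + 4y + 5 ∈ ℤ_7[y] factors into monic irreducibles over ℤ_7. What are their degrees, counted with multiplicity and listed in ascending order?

1, 2, 2

Write g(y) = y^5 + y^4 + 5y^3 + 4y + 5.
Linear factors from roots: (y + 4).
Complete factorization: g(y) = (y + 4)·(y^2 + 4)·(y^2 + 4y + 6).
Factor degrees with multiplicity: 1 + 2 + 2 = 5.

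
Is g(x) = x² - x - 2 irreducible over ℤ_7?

Check for roots in ℤ_7: g(0) = 5; g(1) = 5; g(2) = 0 → root; g(3) = 4; g(4) = 3; g(5) = 4; g(6) = 0 → root.
g(2) = 0, so (x − 2) divides g(x); g is reducible.

No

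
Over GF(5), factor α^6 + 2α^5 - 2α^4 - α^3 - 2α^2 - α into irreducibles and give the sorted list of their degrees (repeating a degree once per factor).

1, 1, 2, 2

Write h(α) = α^6 + 2α^5 - 2α^4 - α^3 - 2α^2 - α.
Roots in GF(5): h(0) = 0 → root; h(1) = 2; h(2) = 3; h(3) = 0 → root; h(4) = 2.
Linear factors from roots: (α), (α + 2).
Complete factorization: h(α) = (α)·(α + 2)·(α^2 + 2α - 1)·(α^2 - 2α - 2).
Factor degrees with multiplicity: 1 + 1 + 2 + 2 = 6.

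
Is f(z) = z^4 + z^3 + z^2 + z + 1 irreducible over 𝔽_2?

Check for roots in 𝔽_2: f(0) = 1; f(1) = 1.
No roots, so no linear factors.
Monic irreducibles of degree 2 over GF(2): z^2 + z + 1.
None of them divide f (all give nonzero remainder).
No irreducible factor of degree ≤ 2 exists, so f is irreducible over GF(2).

Yes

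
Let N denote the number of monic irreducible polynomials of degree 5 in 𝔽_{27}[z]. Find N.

Gauss's count: N_{27}(5) = (1/5) Σ_{d|5} μ(5/d)·27^d.
Divisors of 5: 1, 5; μ(5/d) for each: -1, 1.
Σ = − 27^1 + 27^5 = 14348880.
N = 14348880/5 = 2869776.

2869776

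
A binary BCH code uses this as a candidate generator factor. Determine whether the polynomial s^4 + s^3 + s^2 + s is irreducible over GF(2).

No

Write m(s) = s^4 + s^3 + s^2 + s.
Check for roots in GF(2): m(0) = 0 → root; m(1) = 0 → root.
m(0) = 0, so (s) divides m(s); m is reducible.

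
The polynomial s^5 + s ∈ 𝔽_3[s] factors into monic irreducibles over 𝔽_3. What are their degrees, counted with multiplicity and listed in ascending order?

Write f(s) = s^5 + s.
Roots in 𝔽_3: f(0) = 0 → root; f(1) = 2; f(2) = 1.
Linear factors from roots: (s).
Complete factorization: f(s) = (s)·(s^2 + s + 2)·(s^2 + 2s + 2).
Factor degrees with multiplicity: 1 + 2 + 2 = 5.

1, 2, 2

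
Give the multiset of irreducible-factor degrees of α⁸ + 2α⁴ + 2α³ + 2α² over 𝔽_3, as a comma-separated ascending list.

1, 1, 1, 2, 3

Write h(α) = α⁸ + 2α⁴ + 2α³ + 2α².
Roots in 𝔽_3: h(0) = 0 → root; h(1) = 1; h(2) = 0 → root.
Linear factors from roots: (α), (α + 1).
Complete factorization: h(α) = (α + 1)·(α)^2·(α² + 2α + 2)·(α³ + 2α + 1).
Factor degrees with multiplicity: 1 + 1 + 1 + 2 + 3 = 8.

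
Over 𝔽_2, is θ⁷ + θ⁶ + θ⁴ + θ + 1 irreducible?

Write m(θ) = θ⁷ + θ⁶ + θ⁴ + θ + 1.
Check for roots in 𝔽_2: m(0) = 1; m(1) = 1.
No roots, so no linear factors.
Monic irreducibles of degree 2 over GF(2): θ² + θ + 1.
None of them divide m (all give nonzero remainder).
Monic irreducibles of degree 3 over GF(2): θ³ + θ + 1, θ³ + θ² + 1.
None of them divide m (all give nonzero remainder).
No irreducible factor of degree ≤ 3 exists, so m is irreducible over GF(2).

Yes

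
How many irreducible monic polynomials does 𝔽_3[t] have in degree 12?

44220

x^(3^12) − x is the product of all monic irreducibles of degree dividing 12; Möbius inversion gives N = (1/12) Σ μ(12/d)·3^d.
Divisors of 12: 1, 2, 3, 4, 6, 12; μ(12/d) for each: 0, 1, 0, -1, -1, 1.
Σ = 3^2 − 3^4 − 3^6 + 3^12 = 530640.
N = 530640/12 = 44220.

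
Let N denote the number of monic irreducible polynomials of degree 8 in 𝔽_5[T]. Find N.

The number of monic irreducibles of degree 8 over GF(5) is (1/8)·Σ_{d∣8} μ(8/d) 5^d.
Divisors of 8: 1, 2, 4, 8; μ(8/d) for each: 0, 0, -1, 1.
Σ = − 5^4 + 5^8 = 390000.
N = 390000/8 = 48750.

48750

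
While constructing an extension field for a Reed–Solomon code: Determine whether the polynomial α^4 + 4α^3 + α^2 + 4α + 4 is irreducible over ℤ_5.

Yes

Write h(α) = α^4 + 4α^3 + α^2 + 4α + 4.
Check for roots in ℤ_5: h(0) = 4; h(1) = 4; h(2) = 4; h(3) = 4; h(4) = 3.
No roots, so no linear factors.
Degree-2 irreducible divisors: test the 10 monic irreducibles of degree 2 over GF(5).
None of them divide h (all give nonzero remainder).
No irreducible factor of degree ≤ 2 exists, so h is irreducible over GF(5).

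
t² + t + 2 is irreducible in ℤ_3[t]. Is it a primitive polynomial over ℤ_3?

Yes

Write f(t) = t² + t + 2.
|GF(3^2)^×| = 3^2 − 1 = 8. Prime factorization: 8 = 2^3.
f is primitive ⇔ t has order 8 in GF(3)[t]/(f), i.e. t^(8/q) ≠ 1 for each prime q | 8.
t^(4) mod f = 2.
None equal 1, so t has full order 8; f is primitive.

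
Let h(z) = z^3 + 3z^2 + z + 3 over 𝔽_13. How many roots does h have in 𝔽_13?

Evaluate at each of the 13 elements of 𝔽_13:
h(0) = 3; h(1) = 8; h(2) = 12; h(3) = 8; h(4) = 2; h(5) = 0 → root; h(6) = 8; h(7) = 6; h(8) = 0 → root; h(9) = 9; h(10) = 0 → root; h(11) = 5; h(12) = 4.
Roots: {5, 8, 10}.

3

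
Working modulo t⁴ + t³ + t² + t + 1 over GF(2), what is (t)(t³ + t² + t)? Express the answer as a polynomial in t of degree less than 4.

t + 1

Multiply in GF(2)[t]: (t)·(t³ + t² + t) = t⁴ + t³ + t².
Reduce using t⁴ ≡ t³ + t² + t + 1 (mod t⁴ + t³ + t² + t + 1).
Reduced: t + 1.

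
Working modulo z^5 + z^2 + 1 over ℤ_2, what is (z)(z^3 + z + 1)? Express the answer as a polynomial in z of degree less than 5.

z^4 + z^2 + z

Multiply in ℤ_2[z]: (z)·(z^3 + z + 1) = z^4 + z^2 + z.
Reduced: z^4 + z^2 + z.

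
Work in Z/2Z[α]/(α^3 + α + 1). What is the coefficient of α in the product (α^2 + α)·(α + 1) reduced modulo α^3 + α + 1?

Multiply in Z/2Z[α]: (α^2 + α)·(α + 1) = α^3 + α.
Reduce using α^3 ≡ α + 1 (mod α^3 + α + 1).
Reduced: 1.

0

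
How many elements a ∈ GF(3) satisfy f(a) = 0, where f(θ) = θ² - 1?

Evaluate at each of the 3 elements of GF(3):
f(0) = 2; f(1) = 0 → root; f(2) = 0 → root.
Roots: {1, 2}.

2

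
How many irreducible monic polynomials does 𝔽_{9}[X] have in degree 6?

Gauss's count: N_{9}(6) = (1/6) Σ_{d|6} μ(6/d)·9^d.
Divisors of 6: 1, 2, 3, 6; μ(6/d) for each: 1, -1, -1, 1.
Σ = 9^1 − 9^2 − 9^3 + 9^6 = 530640.
N = 530640/6 = 88440.

88440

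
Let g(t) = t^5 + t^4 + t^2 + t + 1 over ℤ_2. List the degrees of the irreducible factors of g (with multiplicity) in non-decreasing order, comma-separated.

5

Roots in ℤ_2: g(0) = 1; g(1) = 1.
Complete factorization: g(t) = (t^5 + t^4 + t^2 + t + 1).
Factor degrees with multiplicity: 5 = 5.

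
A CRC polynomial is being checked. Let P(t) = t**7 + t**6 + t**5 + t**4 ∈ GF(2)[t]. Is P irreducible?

No

Check for roots in GF(2): P(0) = 0 → root; P(1) = 0 → root.
P(0) = 0, so (t) divides P(t); P is reducible.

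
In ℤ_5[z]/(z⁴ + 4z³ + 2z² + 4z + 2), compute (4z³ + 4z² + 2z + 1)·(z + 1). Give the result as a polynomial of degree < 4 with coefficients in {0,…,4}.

2z^3 + 3z^2 + 2z + 3

Multiply in ℤ_5[z]: (4z³ + 4z² + 2z + 1)·(z + 1) = 4z⁴ + 3z³ + z² + 3z + 1.
Reduce using z⁴ ≡ z³ + 3z² + z + 3 (mod z⁴ + 4z³ + 2z² + 4z + 2).
Reduced: 2z³ + 3z² + 2z + 3.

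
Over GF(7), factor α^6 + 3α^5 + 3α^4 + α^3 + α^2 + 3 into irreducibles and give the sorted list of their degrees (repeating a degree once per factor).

6

Write h(α) = α^6 + 3α^5 + 3α^4 + α^3 + α^2 + 3.
Complete factorization: h(α) = (α^6 + 3α^5 + 3α^4 + α^3 + α^2 + 3).
Factor degrees with multiplicity: 6 = 6.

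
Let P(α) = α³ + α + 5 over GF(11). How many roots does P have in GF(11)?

0

Evaluate at each of the 11 elements of GF(11):
P(0) = 5; P(1) = 7; P(2) = 4; P(3) = 2; P(4) = 7; P(5) = 3; P(6) = 7; P(7) = 3; P(8) = 8; P(9) = 6; P(10) = 3.
No element is a root.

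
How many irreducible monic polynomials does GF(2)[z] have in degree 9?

56

The number of monic irreducibles of degree 9 over GF(2) is (1/9)·Σ_{d∣9} μ(9/d) 2^d.
Divisors of 9: 1, 3, 9; μ(9/d) for each: 0, -1, 1.
Σ = − 2^3 + 2^9 = 504.
N = 504/9 = 56.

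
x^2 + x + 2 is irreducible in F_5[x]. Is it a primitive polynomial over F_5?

Write f(x) = x^2 + x + 2.
|GF(5^2)^×| = 5^2 − 1 = 24. Prime factorization: 24 = 2^3·3.
f is primitive ⇔ x has order 24 in GF(5)[x]/(f), i.e. x^(24/q) ≠ 1 for each prime q | 24.
x^(12) mod f = 4.
x^(8) mod f = 3x + 1.
None equal 1, so x has full order 24; f is primitive.

Yes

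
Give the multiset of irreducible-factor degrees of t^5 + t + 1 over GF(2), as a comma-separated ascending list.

Write g(t) = t^5 + t + 1.
Roots in GF(2): g(0) = 1; g(1) = 1.
Complete factorization: g(t) = (t^2 + t + 1)·(t^3 + t^2 + 1).
Factor degrees with multiplicity: 2 + 3 = 5.

2, 3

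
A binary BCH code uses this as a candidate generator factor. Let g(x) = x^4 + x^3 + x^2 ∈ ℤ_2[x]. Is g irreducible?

Check for roots in ℤ_2: g(0) = 0 → root; g(1) = 1.
g(0) = 0, so (x) divides g(x); g is reducible.

No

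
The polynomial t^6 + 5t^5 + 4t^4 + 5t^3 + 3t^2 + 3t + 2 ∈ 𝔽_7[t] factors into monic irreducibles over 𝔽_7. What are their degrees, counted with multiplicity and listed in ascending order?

Write g(t) = t^6 + 5t^5 + 4t^4 + 5t^3 + 3t^2 + 3t + 2.
Complete factorization: g(t) = (t^6 + 5t^5 + 4t^4 + 5t^3 + 3t^2 + 3t + 2).
Factor degrees with multiplicity: 6 = 6.

6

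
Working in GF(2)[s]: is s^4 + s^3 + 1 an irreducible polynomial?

Yes

Write h(s) = s^4 + s^3 + 1.
Check for roots in GF(2): h(0) = 1; h(1) = 1.
No roots, so no linear factors.
Monic irreducibles of degree 2 over GF(2): s^2 + s + 1.
None of them divide h (all give nonzero remainder).
No irreducible factor of degree ≤ 2 exists, so h is irreducible over GF(2).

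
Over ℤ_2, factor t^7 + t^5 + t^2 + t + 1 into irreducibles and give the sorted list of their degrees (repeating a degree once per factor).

Write g(t) = t^7 + t^5 + t^2 + t + 1.
Roots in ℤ_2: g(0) = 1; g(1) = 1.
Complete factorization: g(t) = (t^7 + t^5 + t^2 + t + 1).
Factor degrees with multiplicity: 7 = 7.

7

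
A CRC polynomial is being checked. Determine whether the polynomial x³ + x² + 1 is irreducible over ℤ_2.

Yes

Write h(x) = x³ + x² + 1.
Check for roots in ℤ_2: h(0) = 1; h(1) = 1.
No roots. A degree-3 polynomial over a field with no linear factor is irreducible.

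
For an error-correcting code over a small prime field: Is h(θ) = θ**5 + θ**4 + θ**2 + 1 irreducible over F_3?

Check for roots in F_3: h(0) = 1; h(1) = 1; h(2) = 2.
No roots, so no linear factors.
Monic irreducibles of degree 2 over GF(3): θ**2 + 1, θ**2 + θ - 1, θ**2 - θ - 1.
None of them divide h (all give nonzero remainder).
No irreducible factor of degree ≤ 2 exists, so h is irreducible over GF(3).

Yes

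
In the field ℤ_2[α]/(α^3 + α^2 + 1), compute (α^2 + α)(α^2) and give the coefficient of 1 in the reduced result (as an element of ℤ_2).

Multiply in ℤ_2[α]: (α^2 + α)·(α^2) = α^4 + α^3.
Reduce using α^3 ≡ α^2 + 1 (mod α^3 + α^2 + 1).
Reduced: α.

0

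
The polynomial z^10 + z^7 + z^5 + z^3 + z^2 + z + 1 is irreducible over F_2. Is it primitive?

No

Write f(z) = z^10 + z^7 + z^5 + z^3 + z^2 + z + 1.
|GF(2^10)^×| = 2^10 − 1 = 1023. Prime factorization: 1023 = 3·11·31.
f is primitive ⇔ z has order 1023 in GF(2)[z]/(f), i.e. z^(1023/q) ≠ 1 for each prime q | 1023.
z^(341) mod f = 1
z^(93) mod f = z^9 + z^8 + z^6 + z^2 + 1.
z^(33) mod f = z^9 + z^7 + z^6 + z.
Since z^(341) = 1, the order of z divides 341 < 1023; not primitive.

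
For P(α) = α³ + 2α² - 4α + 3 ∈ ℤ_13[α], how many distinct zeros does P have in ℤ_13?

3

Evaluate at each of the 13 elements of ℤ_13:
P(0) = 3; P(1) = 2; P(2) = 11; P(3) = 10; P(4) = 5; P(5) = 2; P(6) = 7; P(7) = 0 → root; P(8) = 0 → root; P(9) = 0 → root; P(10) = 6; P(11) = 11; P(12) = 8.
Roots: {7, 8, 9}.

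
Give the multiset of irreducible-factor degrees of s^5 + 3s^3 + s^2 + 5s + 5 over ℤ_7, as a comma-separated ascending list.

5

Write h(s) = s^5 + 3s^3 + s^2 + 5s + 5.
Complete factorization: h(s) = (s^5 + 3s^3 + s^2 + 5s + 5).
Factor degrees with multiplicity: 5 = 5.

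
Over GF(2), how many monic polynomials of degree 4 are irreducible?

x^(2^4) − x is the product of all monic irreducibles of degree dividing 4; Möbius inversion gives N = (1/4) Σ μ(4/d)·2^d.
Divisors of 4: 1, 2, 4; μ(4/d) for each: 0, -1, 1.
Σ = − 2^2 + 2^4 = 12.
N = 12/4 = 3.

3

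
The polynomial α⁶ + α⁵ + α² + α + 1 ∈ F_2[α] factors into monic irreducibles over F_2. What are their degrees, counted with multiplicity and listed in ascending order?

6

Write g(α) = α⁶ + α⁵ + α² + α + 1.
Roots in F_2: g(0) = 1; g(1) = 1.
Complete factorization: g(α) = (α⁶ + α⁵ + α² + α + 1).
Factor degrees with multiplicity: 6 = 6.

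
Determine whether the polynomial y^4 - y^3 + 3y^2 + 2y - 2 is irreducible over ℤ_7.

Write m(y) = y^4 - y^3 + 3y^2 + 2y - 2.
Check for roots in ℤ_7: m(0) = 5; m(1) = 3; m(2) = 1; m(3) = 1; m(4) = 1; m(5) = 2; m(6) = 1.
No roots, so no linear factors.
Degree-2 irreducible divisors: test the 21 monic irreducibles of degree 2 over GF(7).
None of them divide m (all give nonzero remainder).
No irreducible factor of degree ≤ 2 exists, so m is irreducible over GF(7).

Yes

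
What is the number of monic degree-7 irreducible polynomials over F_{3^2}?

x^(9^7) − x is the product of all monic irreducibles of degree dividing 7; Möbius inversion gives N = (1/7) Σ μ(7/d)·9^d.
Divisors of 7: 1, 7; μ(7/d) for each: -1, 1.
Σ = − 9^1 + 9^7 = 4782960.
N = 4782960/7 = 683280.

683280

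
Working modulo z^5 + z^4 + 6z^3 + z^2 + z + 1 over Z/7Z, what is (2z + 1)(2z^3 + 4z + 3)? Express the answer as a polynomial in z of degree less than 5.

Multiply in Z/7Z[z]: (2z + 1)·(2z^3 + 4z + 3) = 4z^4 + 2z^3 + z^2 + 3z + 3.
Reduced: 4z^4 + 2z^3 + z^2 + 3z + 3.

4z^4 + 2z^3 + z^2 + 3z + 3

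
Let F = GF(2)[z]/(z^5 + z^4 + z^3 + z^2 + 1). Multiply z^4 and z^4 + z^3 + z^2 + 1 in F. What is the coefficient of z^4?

0

Multiply in GF(2)[z]: (z^4)·(z^4 + z^3 + z^2 + 1) = z^8 + z^7 + z^6 + z^4.
Reduce using z^5 ≡ z^4 + z^3 + z^2 + 1 (mod z^5 + z^4 + z^3 + z^2 + 1).
Reduced: z^2 + 1.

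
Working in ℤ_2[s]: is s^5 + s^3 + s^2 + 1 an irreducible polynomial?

Write m(s) = s^5 + s^3 + s^2 + 1.
Check for roots in ℤ_2: m(0) = 1; m(1) = 0 → root.
m(1) = 0, so (s − 1) divides m(s); m is reducible.

No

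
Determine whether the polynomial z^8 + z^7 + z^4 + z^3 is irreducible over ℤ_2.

No

Write g(z) = z^8 + z^7 + z^4 + z^3.
Check for roots in ℤ_2: g(0) = 0 → root; g(1) = 0 → root.
g(0) = 0, so (z) divides g(z); g is reducible.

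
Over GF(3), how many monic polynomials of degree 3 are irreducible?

The number of monic irreducibles of degree 3 over GF(3) is (1/3)·Σ_{d∣3} μ(3/d) 3^d.
Divisors of 3: 1, 3; μ(3/d) for each: -1, 1.
Σ = − 3^1 + 3^3 = 24.
N = 24/3 = 8.

8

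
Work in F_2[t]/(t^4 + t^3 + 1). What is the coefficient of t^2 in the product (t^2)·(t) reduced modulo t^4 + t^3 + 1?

Multiply in F_2[t]: (t^2)·(t) = t^3.
Reduced: t^3.

0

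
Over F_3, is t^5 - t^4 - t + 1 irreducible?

No

Write f(t) = t^5 - t^4 - t + 1.
Check for roots in F_3: f(0) = 1; f(1) = 0 → root; f(2) = 0 → root.
f(1) = 0, so (t − 1) divides f(t); f is reducible.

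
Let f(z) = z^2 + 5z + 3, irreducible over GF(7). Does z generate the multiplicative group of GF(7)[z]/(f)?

|GF(7^2)^×| = 7^2 − 1 = 48. Prime factorization: 48 = 2^4·3.
f is primitive ⇔ z has order 48 in GF(7)[z]/(f), i.e. z^(48/q) ≠ 1 for each prime q | 48.
z^(24) mod f = 6.
z^(16) mod f = 2.
None equal 1, so z has full order 48; f is primitive.

Yes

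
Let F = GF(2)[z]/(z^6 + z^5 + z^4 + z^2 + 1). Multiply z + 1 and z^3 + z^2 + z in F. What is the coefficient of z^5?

Multiply in GF(2)[z]: (z + 1)·(z^3 + z^2 + z) = z^4 + z.
Reduced: z^4 + z.

0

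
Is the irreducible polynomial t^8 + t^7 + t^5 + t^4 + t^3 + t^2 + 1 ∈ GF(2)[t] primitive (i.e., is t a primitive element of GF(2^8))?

No

Write f(t) = t^8 + t^7 + t^5 + t^4 + t^3 + t^2 + 1.
|GF(2^8)^×| = 2^8 − 1 = 255. Prime factorization: 255 = 3·5·17.
f is primitive ⇔ t has order 255 in GF(2)[t]/(f), i.e. t^(255/q) ≠ 1 for each prime q | 255.
t^(85) mod f = 1
t^(51) mod f = t^7 + t^6 + t^2 + 1.
t^(15) mod f = t^7 + t^4 + t^2.
Since t^(85) = 1, the order of t divides 85 < 255; not primitive.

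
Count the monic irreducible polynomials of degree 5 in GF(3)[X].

48

By the necklace-counting formula, N_3(5) = (1/5) Σ_{d|5} μ(5/d)·3^d.
Divisors of 5: 1, 5; μ(5/d) for each: -1, 1.
Σ = − 3^1 + 3^5 = 240.
N = 240/5 = 48.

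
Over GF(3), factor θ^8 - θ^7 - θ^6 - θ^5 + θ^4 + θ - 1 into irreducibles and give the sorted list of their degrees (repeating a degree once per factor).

Write h(θ) = θ^8 - θ^7 - θ^6 - θ^5 + θ^4 + θ - 1.
Roots in GF(3): h(0) = 2; h(1) = 2; h(2) = 1.
Complete factorization: h(θ) = (θ^8 - θ^7 - θ^6 - θ^5 + θ^4 + θ - 1).
Factor degrees with multiplicity: 8 = 8.

8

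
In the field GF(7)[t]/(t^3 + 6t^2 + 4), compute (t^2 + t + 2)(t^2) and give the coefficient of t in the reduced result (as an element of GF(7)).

3

Multiply in GF(7)[t]: (t^2 + t + 2)·(t^2) = t^4 + t^3 + 2t^2.
Reduce using t^3 ≡ t^2 + 3 (mod t^3 + 6t^2 + 4).
Reduced: 4t^2 + 3t + 6.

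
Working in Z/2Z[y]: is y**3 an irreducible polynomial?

Write P(y) = y**3.
Check for roots in Z/2Z: P(0) = 0 → root; P(1) = 1.
P(0) = 0, so (y) divides P(y); P is reducible.

No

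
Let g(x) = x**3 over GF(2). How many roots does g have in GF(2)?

1

Evaluate at each of the 2 elements of GF(2):
g(0) = 0 → root; g(1) = 1.
Roots: {0}.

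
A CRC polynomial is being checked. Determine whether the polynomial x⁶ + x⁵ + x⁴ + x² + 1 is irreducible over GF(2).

Yes

Write h(x) = x⁶ + x⁵ + x⁴ + x² + 1.
Check for roots in GF(2): h(0) = 1; h(1) = 1.
No roots, so no linear factors.
Monic irreducibles of degree 2 over GF(2): x² + x + 1.
None of them divide h (all give nonzero remainder).
Monic irreducibles of degree 3 over GF(2): x³ + x + 1, x³ + x² + 1.
None of them divide h (all give nonzero remainder).
No irreducible factor of degree ≤ 3 exists, so h is irreducible over GF(2).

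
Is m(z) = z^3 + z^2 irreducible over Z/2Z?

Check for roots in Z/2Z: m(0) = 0 → root; m(1) = 0 → root.
m(0) = 0, so (z) divides m(z); m is reducible.

No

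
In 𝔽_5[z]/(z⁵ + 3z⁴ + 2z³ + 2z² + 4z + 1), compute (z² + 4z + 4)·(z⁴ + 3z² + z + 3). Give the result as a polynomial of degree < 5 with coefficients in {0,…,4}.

2z^4 + 4z^3 + 3z^2 + z + 1

Multiply in 𝔽_5[z]: (z² + 4z + 4)·(z⁴ + 3z² + z + 3) = z⁶ + 4z⁵ + 2z⁴ + 3z³ + 4z² + z + 2.
Reduce using z⁵ ≡ 2z⁴ + 3z³ + 3z² + z + 4 (mod z⁵ + 3z⁴ + 2z³ + 2z² + 4z + 1).
Reduced: 2z⁴ + 4z³ + 3z² + z + 1.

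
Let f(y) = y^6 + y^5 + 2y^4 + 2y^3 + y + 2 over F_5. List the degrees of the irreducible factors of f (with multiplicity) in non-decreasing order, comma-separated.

Roots in F_5: f(0) = 2; f(1) = 4; f(2) = 3; f(3) = 3; f(4) = 1.
Complete factorization: f(y) = (y^6 + y^5 + 2y^4 + 2y^3 + y + 2).
Factor degrees with multiplicity: 6 = 6.

6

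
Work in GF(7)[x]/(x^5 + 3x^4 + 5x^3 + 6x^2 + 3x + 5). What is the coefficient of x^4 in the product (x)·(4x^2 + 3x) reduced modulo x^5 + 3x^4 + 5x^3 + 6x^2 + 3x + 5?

Multiply in GF(7)[x]: (x)·(4x^2 + 3x) = 4x^3 + 3x^2.
Reduced: 4x^3 + 3x^2.

0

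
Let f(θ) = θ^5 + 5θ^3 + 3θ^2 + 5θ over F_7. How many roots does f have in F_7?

Evaluate at each of the 7 elements of F_7:
f(0) = 0 → root; f(1) = 0 → root; f(2) = 3; f(3) = 0 → root; f(4) = 5; f(5) = 0 → root; f(6) = 6.
Roots: {0, 1, 3, 5}.

4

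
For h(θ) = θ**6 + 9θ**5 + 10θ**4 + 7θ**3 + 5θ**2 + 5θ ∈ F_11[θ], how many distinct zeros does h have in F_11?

3

Evaluate at each of the 11 elements of F_11:
h(0) = 0 → root; h(1) = 4; h(2) = 4; h(3) = 4; h(4) = 8; h(5) = 7; h(6) = 4; h(7) = 0 → root; h(8) = 7; h(9) = 0 → root; h(10) = 6.
Roots: {0, 7, 9}.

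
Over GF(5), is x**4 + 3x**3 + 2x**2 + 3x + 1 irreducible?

Write m(x) = x**4 + 3x**3 + 2x**2 + 3x + 1.
Check for roots in GF(5): m(0) = 1; m(1) = 0 → root; m(2) = 0 → root; m(3) = 0 → root; m(4) = 3.
m(1) = 0, so (x − 1) divides m(x); m is reducible.

No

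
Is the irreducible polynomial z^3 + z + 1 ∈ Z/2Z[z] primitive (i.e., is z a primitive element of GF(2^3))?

Yes

Write f(z) = z^3 + z + 1.
|GF(2^3)^×| = 2^3 − 1 = 7. Prime factorization: 7 = 7.
f is primitive ⇔ z has order 7 in GF(2)[z]/(f), i.e. z^(7/q) ≠ 1 for each prime q | 7.
z^(1) mod f = z.
None equal 1, so z has full order 7; f is primitive.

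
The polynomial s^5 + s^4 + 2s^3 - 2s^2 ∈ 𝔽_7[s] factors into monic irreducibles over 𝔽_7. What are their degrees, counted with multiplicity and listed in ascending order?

Write f(s) = s^5 + s^4 + 2s^3 - 2s^2.
Linear factors from roots: (s), (s - 2).
Complete factorization: f(s) = (s - 2)·(s)^2·(s^2 + 3s + 1).
Factor degrees with multiplicity: 1 + 1 + 1 + 2 = 5.

1, 1, 1, 2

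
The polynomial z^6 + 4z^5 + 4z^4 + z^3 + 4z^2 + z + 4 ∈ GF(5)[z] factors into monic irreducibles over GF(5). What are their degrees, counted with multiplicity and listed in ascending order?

Write g(z) = z^6 + 4z^5 + 4z^4 + z^3 + 4z^2 + z + 4.
Roots in GF(5): g(0) = 4; g(1) = 4; g(2) = 1; g(3) = 0 → root; g(4) = 2.
Linear factors from roots: (z + 2).
Complete factorization: g(z) = (z + 2)·(z^2 + 3z + 3)·(z^3 + 4z^2 + 4).
Factor degrees with multiplicity: 1 + 2 + 3 = 6.

1, 2, 3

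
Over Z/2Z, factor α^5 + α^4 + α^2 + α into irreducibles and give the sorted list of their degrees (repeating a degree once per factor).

Write f(α) = α^5 + α^4 + α^2 + α.
Roots in Z/2Z: f(0) = 0 → root; f(1) = 0 → root.
Linear factors from roots: (α), (α + 1).
Complete factorization: f(α) = (α)·(α + 1)^2·(α^2 + α + 1).
Factor degrees with multiplicity: 1 + 1 + 1 + 2 = 5.

1, 1, 1, 2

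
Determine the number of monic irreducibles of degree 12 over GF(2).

By the necklace-counting formula, N_2(12) = (1/12) Σ_{d|12} μ(12/d)·2^d.
Divisors of 12: 1, 2, 3, 4, 6, 12; μ(12/d) for each: 0, 1, 0, -1, -1, 1.
Σ = 2^2 − 2^4 − 2^6 + 2^12 = 4020.
N = 4020/12 = 335.

335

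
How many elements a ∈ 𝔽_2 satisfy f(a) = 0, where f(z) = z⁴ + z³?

Evaluate at each of the 2 elements of 𝔽_2:
f(0) = 0 → root; f(1) = 0 → root.
Roots: {0, 1}.

2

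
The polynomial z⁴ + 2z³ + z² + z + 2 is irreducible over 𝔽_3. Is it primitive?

Yes

Write f(z) = z⁴ + 2z³ + z² + z + 2.
|GF(3^4)^×| = 3^4 − 1 = 80. Prime factorization: 80 = 2^4·5.
f is primitive ⇔ z has order 80 in GF(3)[z]/(f), i.e. z^(80/q) ≠ 1 for each prime q | 80.
z^(40) mod f = 2.
z^(16) mod f = z³ + 1.
None equal 1, so z has full order 80; f is primitive.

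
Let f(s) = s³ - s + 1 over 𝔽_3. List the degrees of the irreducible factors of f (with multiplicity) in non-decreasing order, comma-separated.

3

Roots in 𝔽_3: f(0) = 1; f(1) = 1; f(2) = 1.
Complete factorization: f(s) = (s³ - s + 1).
Factor degrees with multiplicity: 3 = 3.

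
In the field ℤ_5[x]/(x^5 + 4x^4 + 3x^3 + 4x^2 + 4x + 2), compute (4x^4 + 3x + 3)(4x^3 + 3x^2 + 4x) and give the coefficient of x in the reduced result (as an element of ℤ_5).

Multiply in ℤ_5[x]: (4x^4 + 3x + 3)·(4x^3 + 3x^2 + 4x) = x^7 + 2x^6 + x^5 + 2x^4 + x^3 + x^2 + 2x.
Reduce using x^5 ≡ x^4 + 2x^3 + x^2 + x + 3 (mod x^5 + 4x^4 + 3x^3 + 4x^2 + 4x + 2).
Reduced: 2x^3 + 3x^2 + 2x + 3.

2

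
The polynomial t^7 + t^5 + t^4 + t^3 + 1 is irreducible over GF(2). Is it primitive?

Write f(t) = t^7 + t^5 + t^4 + t^3 + 1.
|GF(2^7)^×| = 2^7 − 1 = 127. Prime factorization: 127 = 127.
f is primitive ⇔ t has order 127 in GF(2)[t]/(f), i.e. t^(127/q) ≠ 1 for each prime q | 127.
t^(1) mod f = t.
None equal 1, so t has full order 127; f is primitive.

Yes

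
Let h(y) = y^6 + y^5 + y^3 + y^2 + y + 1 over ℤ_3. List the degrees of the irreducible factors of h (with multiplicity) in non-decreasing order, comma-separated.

1, 1, 4

Roots in ℤ_3: h(0) = 1; h(1) = 0 → root; h(2) = 0 → root.
Linear factors from roots: (y + 2), (y + 1).
Complete factorization: h(y) = (y + 1)·(y + 2)·(y^4 + y^3 + y^2 + 2y + 2).
Factor degrees with multiplicity: 1 + 1 + 4 = 6.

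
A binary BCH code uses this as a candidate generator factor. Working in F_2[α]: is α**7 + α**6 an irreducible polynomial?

No

Write f(α) = α**7 + α**6.
Check for roots in F_2: f(0) = 0 → root; f(1) = 0 → root.
f(0) = 0, so (α) divides f(α); f is reducible.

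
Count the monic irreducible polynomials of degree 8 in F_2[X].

30

Gauss's count: N_{2}(8) = (1/8) Σ_{d|8} μ(8/d)·2^d.
Divisors of 8: 1, 2, 4, 8; μ(8/d) for each: 0, 0, -1, 1.
Σ = − 2^4 + 2^8 = 240.
N = 240/8 = 30.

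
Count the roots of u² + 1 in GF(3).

Write g(u) = u² + 1.
Evaluate at each of the 3 elements of GF(3):
g(0) = 1; g(1) = 2; g(2) = 2.
No element is a root.

0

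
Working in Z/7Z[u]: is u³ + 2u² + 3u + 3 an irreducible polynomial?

Write f(u) = u³ + 2u² + 3u + 3.
Check for roots in Z/7Z: f(0) = 3; f(1) = 2; f(2) = 4; f(3) = 1; f(4) = 6; f(5) = 4; f(6) = 1.
No roots. A degree-3 polynomial over a field with no linear factor is irreducible.

Yes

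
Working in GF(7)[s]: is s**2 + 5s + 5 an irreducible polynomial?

Yes

Write g(s) = s**2 + 5s + 5.
Check for roots in GF(7): g(0) = 5; g(1) = 4; g(2) = 5; g(3) = 1; g(4) = 6; g(5) = 6; g(6) = 1.
No roots. A degree-2 polynomial over a field with no linear factor is irreducible.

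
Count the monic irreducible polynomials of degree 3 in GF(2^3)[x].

x^(8^3) − x is the product of all monic irreducibles of degree dividing 3; Möbius inversion gives N = (1/3) Σ μ(3/d)·8^d.
Divisors of 3: 1, 3; μ(3/d) for each: -1, 1.
Σ = − 8^1 + 8^3 = 504.
N = 504/3 = 168.

168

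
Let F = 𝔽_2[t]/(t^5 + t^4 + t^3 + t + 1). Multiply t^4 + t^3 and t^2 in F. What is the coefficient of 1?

0

Multiply in 𝔽_2[t]: (t^4 + t^3)·(t^2) = t^6 + t^5.
Reduce using t^5 ≡ t^4 + t^3 + t + 1 (mod t^5 + t^4 + t^3 + t + 1).
Reduced: t^4 + t^2 + t.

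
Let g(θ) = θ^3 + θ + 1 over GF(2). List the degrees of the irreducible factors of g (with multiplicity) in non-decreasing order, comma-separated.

Roots in GF(2): g(0) = 1; g(1) = 1.
Complete factorization: g(θ) = (θ^3 + θ + 1).
Factor degrees with multiplicity: 3 = 3.

3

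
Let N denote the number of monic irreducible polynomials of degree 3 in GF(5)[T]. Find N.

x^(5^3) − x is the product of all monic irreducibles of degree dividing 3; Möbius inversion gives N = (1/3) Σ μ(3/d)·5^d.
Divisors of 3: 1, 3; μ(3/d) for each: -1, 1.
Σ = − 5^1 + 5^3 = 120.
N = 120/3 = 40.

40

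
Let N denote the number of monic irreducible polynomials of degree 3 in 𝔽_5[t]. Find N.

x^(5^3) − x is the product of all monic irreducibles of degree dividing 3; Möbius inversion gives N = (1/3) Σ μ(3/d)·5^d.
Divisors of 3: 1, 3; μ(3/d) for each: -1, 1.
Σ = − 5^1 + 5^3 = 120.
N = 120/3 = 40.

40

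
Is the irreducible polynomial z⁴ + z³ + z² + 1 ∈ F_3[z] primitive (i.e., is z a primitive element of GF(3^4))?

Write f(z) = z⁴ + z³ + z² + 1.
|GF(3^4)^×| = 3^4 − 1 = 80. Prime factorization: 80 = 2^4·5.
f is primitive ⇔ z has order 80 in GF(3)[z]/(f), i.e. z^(80/q) ≠ 1 for each prime q | 80.
z^(40) mod f = 1
z^(16) mod f = 2z³ + z² + z.
Since z^(40) = 1, the order of z divides 40 < 80; not primitive.

No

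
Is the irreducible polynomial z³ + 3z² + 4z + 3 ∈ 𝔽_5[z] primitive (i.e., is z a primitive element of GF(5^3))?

Yes

Write f(z) = z³ + 3z² + 4z + 3.
|GF(5^3)^×| = 5^3 − 1 = 124. Prime factorization: 124 = 2^2·31.
f is primitive ⇔ z has order 124 in GF(5)[z]/(f), i.e. z^(124/q) ≠ 1 for each prime q | 124.
z^(62) mod f = 4.
z^(4) mod f = 4z + 4.
None equal 1, so z has full order 124; f is primitive.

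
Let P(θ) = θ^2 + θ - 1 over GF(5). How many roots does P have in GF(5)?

Evaluate at each of the 5 elements of GF(5):
P(0) = 4; P(1) = 1; P(2) = 0 → root; P(3) = 1; P(4) = 4.
Roots: {2}.

1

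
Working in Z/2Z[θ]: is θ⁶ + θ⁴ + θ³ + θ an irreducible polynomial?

No

Write f(θ) = θ⁶ + θ⁴ + θ³ + θ.
Check for roots in Z/2Z: f(0) = 0 → root; f(1) = 0 → root.
f(0) = 0, so (θ) divides f(θ); f is reducible.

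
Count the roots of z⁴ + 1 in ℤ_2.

1

Write P(z) = z⁴ + 1.
Evaluate at each of the 2 elements of ℤ_2:
P(0) = 1; P(1) = 0 → root.
Roots: {1}.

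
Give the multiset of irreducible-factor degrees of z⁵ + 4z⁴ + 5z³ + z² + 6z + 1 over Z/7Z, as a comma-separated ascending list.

5

Write f(z) = z⁵ + 4z⁴ + 5z³ + z² + 6z + 1.
Complete factorization: f(z) = (z⁵ + 4z⁴ + 5z³ + z² + 6z + 1).
Factor degrees with multiplicity: 5 = 5.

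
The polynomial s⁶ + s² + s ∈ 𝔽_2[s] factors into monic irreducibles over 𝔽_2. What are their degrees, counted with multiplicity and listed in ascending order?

Write f(s) = s⁶ + s² + s.
Roots in 𝔽_2: f(0) = 0 → root; f(1) = 1.
Linear factors from roots: (s).
Complete factorization: f(s) = (s)·(s² + s + 1)·(s³ + s² + 1).
Factor degrees with multiplicity: 1 + 2 + 3 = 6.

1, 2, 3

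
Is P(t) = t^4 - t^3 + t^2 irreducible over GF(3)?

Check for roots in GF(3): P(0) = 0 → root; P(1) = 1; P(2) = 0 → root.
P(0) = 0, so (t) divides P(t); P is reducible.

No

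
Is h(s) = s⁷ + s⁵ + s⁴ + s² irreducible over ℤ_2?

Check for roots in ℤ_2: h(0) = 0 → root; h(1) = 0 → root.
h(0) = 0, so (s) divides h(s); h is reducible.

No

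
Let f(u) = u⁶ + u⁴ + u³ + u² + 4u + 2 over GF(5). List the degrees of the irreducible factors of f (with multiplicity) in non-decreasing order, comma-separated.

Roots in GF(5): f(0) = 2; f(1) = 0 → root; f(2) = 2; f(3) = 0 → root; f(4) = 0 → root.
Linear factors from roots: (u + 4), (u + 2), (u + 1).
Complete factorization: f(u) = (u + 2)·(u + 4)·(u + 1)^2·(u² + 2u + 4).
Factor degrees with multiplicity: 1 + 1 + 1 + 1 + 2 = 6.

1, 1, 1, 1, 2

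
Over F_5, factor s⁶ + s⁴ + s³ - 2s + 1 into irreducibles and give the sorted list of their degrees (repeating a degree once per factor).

1, 2, 3

Write g(s) = s⁶ + s⁴ + s³ - 2s + 1.
Roots in F_5: g(0) = 1; g(1) = 2; g(2) = 0 → root; g(3) = 2; g(4) = 4.
Linear factors from roots: (s - 2).
Complete factorization: g(s) = (s - 2)·(s² - 2s - 2)·(s³ - s² - 1).
Factor degrees with multiplicity: 1 + 2 + 3 = 6.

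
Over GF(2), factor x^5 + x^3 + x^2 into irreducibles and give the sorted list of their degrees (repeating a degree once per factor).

1, 1, 3

Write h(x) = x^5 + x^3 + x^2.
Roots in GF(2): h(0) = 0 → root; h(1) = 1.
Linear factors from roots: (x).
Complete factorization: h(x) = (x)^2·(x^3 + x + 1).
Factor degrees with multiplicity: 1 + 1 + 3 = 5.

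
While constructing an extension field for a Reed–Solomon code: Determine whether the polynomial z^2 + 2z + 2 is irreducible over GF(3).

Write f(z) = z^2 + 2z + 2.
Check for roots in GF(3): f(0) = 2; f(1) = 2; f(2) = 1.
No roots. A degree-2 polynomial over a field with no linear factor is irreducible.

Yes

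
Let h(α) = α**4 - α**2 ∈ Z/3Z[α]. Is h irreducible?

Check for roots in Z/3Z: h(0) = 0 → root; h(1) = 0 → root; h(2) = 0 → root.
h(0) = 0, so (α) divides h(α); h is reducible.

No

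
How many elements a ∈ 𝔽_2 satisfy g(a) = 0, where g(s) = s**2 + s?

2

Evaluate at each of the 2 elements of 𝔽_2:
g(0) = 0 → root; g(1) = 0 → root.
Roots: {0, 1}.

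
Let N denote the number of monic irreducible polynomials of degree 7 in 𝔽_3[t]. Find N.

x^(3^7) − x is the product of all monic irreducibles of degree dividing 7; Möbius inversion gives N = (1/7) Σ μ(7/d)·3^d.
Divisors of 7: 1, 7; μ(7/d) for each: -1, 1.
Σ = − 3^1 + 3^7 = 2184.
N = 2184/7 = 312.

312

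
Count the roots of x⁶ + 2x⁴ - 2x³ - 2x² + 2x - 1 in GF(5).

3

Write f(x) = x⁶ + 2x⁴ - 2x³ - 2x² + 2x - 1.
Evaluate at each of the 5 elements of GF(5):
f(0) = 4; f(1) = 0 → root; f(2) = 0 → root; f(3) = 4; f(4) = 0 → root.
Roots: {1, 2, 4}.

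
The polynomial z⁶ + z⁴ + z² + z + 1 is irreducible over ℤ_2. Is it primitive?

Write f(z) = z⁶ + z⁴ + z² + z + 1.
|GF(2^6)^×| = 2^6 − 1 = 63. Prime factorization: 63 = 3^2·7.
f is primitive ⇔ z has order 63 in GF(2)[z]/(f), i.e. z^(63/q) ≠ 1 for each prime q | 63.
z^(21) mod f = 1
z^(9) mod f = z⁴ + z² + z.
Since z^(21) = 1, the order of z divides 21 < 63; not primitive.

No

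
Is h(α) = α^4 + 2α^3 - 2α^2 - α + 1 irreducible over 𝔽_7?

Yes

Check for roots in 𝔽_7: h(0) = 1; h(1) = 1; h(2) = 2; h(3) = 3; h(4) = 6; h(5) = 2; h(6) = 6.
No roots, so no linear factors.
Degree-2 irreducible divisors: test the 21 monic irreducibles of degree 2 over GF(7).
None of them divide h (all give nonzero remainder).
No irreducible factor of degree ≤ 2 exists, so h is irreducible over GF(7).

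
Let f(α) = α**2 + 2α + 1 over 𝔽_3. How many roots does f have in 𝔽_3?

Evaluate at each of the 3 elements of 𝔽_3:
f(0) = 1; f(1) = 1; f(2) = 0 → root.
Roots: {2}.

1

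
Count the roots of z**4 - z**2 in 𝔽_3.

3

Write h(z) = z**4 - z**2.
Evaluate at each of the 3 elements of 𝔽_3:
h(0) = 0 → root; h(1) = 0 → root; h(2) = 0 → root.
Roots: {0, 1, 2}.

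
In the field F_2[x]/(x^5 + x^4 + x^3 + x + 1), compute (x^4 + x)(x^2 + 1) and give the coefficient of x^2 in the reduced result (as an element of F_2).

Multiply in F_2[x]: (x^4 + x)·(x^2 + 1) = x^6 + x^4 + x^3 + x.
Reduce using x^5 ≡ x^4 + x^3 + x + 1 (mod x^5 + x^4 + x^3 + x + 1).
Reduced: x^4 + x^2 + x + 1.

1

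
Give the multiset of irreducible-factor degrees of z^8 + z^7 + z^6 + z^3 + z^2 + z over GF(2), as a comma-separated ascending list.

1, 1, 2, 4

Write f(z) = z^8 + z^7 + z^6 + z^3 + z^2 + z.
Roots in GF(2): f(0) = 0 → root; f(1) = 0 → root.
Linear factors from roots: (z), (z + 1).
Complete factorization: f(z) = (z)·(z + 1)·(z^2 + z + 1)·(z^4 + z^3 + z^2 + z + 1).
Factor degrees with multiplicity: 1 + 1 + 2 + 4 = 8.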